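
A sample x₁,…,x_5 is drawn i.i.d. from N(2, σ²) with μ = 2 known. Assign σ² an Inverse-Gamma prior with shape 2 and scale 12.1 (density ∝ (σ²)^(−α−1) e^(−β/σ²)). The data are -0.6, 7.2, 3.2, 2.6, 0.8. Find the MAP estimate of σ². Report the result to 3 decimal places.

Sum of squared deviations about the known mean: SS = (-0.6−2)² + (7.2−2)² + (3.2−2)² + (2.6−2)² + (0.8−2)² = 37.04.
The Normal likelihood contributes (σ²)^(−n/2) exp(−SS/(2σ²)), so the posterior is Inverse-Gamma(α + n/2, β + SS/2) = Inverse-Gamma(4.5, 30.62).
The mode of Inverse-Gamma(a, b) is b/(a+1) = 30.62/5.5 ≈ 5.567.

σ̂²_MAP = 5.567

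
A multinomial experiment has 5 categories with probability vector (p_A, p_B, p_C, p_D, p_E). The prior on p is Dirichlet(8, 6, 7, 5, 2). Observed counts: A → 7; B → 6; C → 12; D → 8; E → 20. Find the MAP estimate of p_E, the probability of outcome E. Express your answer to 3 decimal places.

MAP estimate of p_E = 0.276

The posterior is Dirichlet(αᵢ + nᵢ) = Dirichlet(15, 12, 19, 13, 22).
For a Dirichlet(a₁,…,a_K) with all aᵢ > 1, the mode has j-th component (aⱼ − 1)/(Σaᵢ − K).
Here Σaᵢ = 81 and K = 5, so p_E = (22 − 1)/(81 − 5) = 21/76 ≈ 0.276.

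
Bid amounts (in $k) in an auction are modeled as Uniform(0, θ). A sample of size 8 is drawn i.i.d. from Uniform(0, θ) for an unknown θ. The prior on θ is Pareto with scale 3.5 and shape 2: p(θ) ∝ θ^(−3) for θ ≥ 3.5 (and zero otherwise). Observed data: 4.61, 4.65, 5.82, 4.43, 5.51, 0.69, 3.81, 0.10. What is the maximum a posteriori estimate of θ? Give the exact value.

The Uniform(0, θ) likelihood is θ^(−n) for θ ≥ max(xᵢ), zero otherwise. Here max(xᵢ) = 5.82.
Posterior ∝ θ^(−3) · θ^(−8) = θ^(−11) on θ ≥ max(3.5, 5.82) = 5.82.
This density is strictly decreasing in θ, so the posterior mode lies at the lower boundary of the support.

θ̂_MAP = 5.82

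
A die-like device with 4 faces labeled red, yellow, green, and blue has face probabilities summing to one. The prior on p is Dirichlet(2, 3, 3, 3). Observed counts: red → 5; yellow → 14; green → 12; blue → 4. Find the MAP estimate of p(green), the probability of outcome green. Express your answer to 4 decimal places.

MAP estimate of p(green) = 0.3333

The posterior is Dirichlet(αᵢ + nᵢ) = Dirichlet(7, 17, 15, 7).
For a Dirichlet(a₁,…,a_K) with all aᵢ > 1, the mode has j-th component (aⱼ − 1)/(Σaᵢ − K).
Here Σaᵢ = 46 and K = 4, so p(green) = (15 − 1)/(46 − 4) = 14/42 ≈ 0.3333.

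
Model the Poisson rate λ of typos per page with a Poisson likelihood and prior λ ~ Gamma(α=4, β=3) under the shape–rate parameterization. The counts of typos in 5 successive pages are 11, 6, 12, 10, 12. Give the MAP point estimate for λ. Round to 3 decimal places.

Σxᵢ = 11+6+12+10+12 = 51, with n = 5.
Posterior ∝ λ^3e^(−3λ) · λ^51e^(−5λ) = λ^54e^(−8λ), i.e. Gamma(shape=55, rate=8).
The mode of a Gamma(a, b) with a ≥ 1 (shape–rate) is (a−1)/b = 54/8 ≈ 6.750.

λ̂_MAP = 6.750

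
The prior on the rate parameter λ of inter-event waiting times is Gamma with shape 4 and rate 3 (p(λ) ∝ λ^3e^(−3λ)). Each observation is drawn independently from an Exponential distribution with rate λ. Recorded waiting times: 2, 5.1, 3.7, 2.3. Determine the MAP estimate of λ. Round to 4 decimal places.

The Exponential(rate=λ) likelihood is ∝ λ^n e^(−λΣtᵢ). Here n = 4 and Σtᵢ = 2 + 5.1 + 3.7 + 2.3 = 13.1.
Posterior ∝ λ^3e^(−3λ) · λ^4e^(−13.1λ) = λ^7e^(−16.1λ), i.e. Gamma(8, 16.1).
Mode = (a−1)/b = 7/16.1 ≈ 0.4348.

λ̂_MAP = 0.4348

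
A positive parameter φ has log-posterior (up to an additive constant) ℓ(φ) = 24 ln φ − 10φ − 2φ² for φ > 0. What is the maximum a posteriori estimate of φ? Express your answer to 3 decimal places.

ℓ'(φ) = 24/φ − 10 − 4φ. Setting this to zero and multiplying by φ: 4φ² + 10φ − 24 = 0.
φ = (−10 + √(10² + 4·4·24)) / (2·4) = (−10 + √484) / 8 = (−10 + 22)/8 = 3/2.
ℓ''(φ) = −24/φ² − 4 < 0, confirming a maximum.

φ̂_MAP = 1.500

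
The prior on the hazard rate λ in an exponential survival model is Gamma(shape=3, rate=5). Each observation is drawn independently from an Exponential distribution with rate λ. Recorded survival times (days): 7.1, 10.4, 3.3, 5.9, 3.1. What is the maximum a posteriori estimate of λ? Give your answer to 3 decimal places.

The Exponential(rate=λ) likelihood is ∝ λ^n e^(−λΣtᵢ). Here n = 5 and Σtᵢ = 7.1 + 10.4 + 3.3 + 5.9 + 3.1 = 29.8.
Posterior ∝ λ^2e^(−5λ) · λ^5e^(−29.8λ) = λ^7e^(−34.8λ), i.e. Gamma(8, 34.8).
Mode = (a−1)/b = 7/34.8 ≈ 0.201.

λ̂_MAP = 0.201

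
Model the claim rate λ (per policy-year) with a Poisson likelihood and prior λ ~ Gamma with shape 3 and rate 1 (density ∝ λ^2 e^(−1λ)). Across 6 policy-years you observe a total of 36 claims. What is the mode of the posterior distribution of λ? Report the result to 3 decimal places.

Σxᵢ = 36, n = 6.
Posterior ∝ λ^2e^(−1λ) · λ^36e^(−6λ) = λ^38e^(−7λ), i.e. Gamma(shape=39, rate=7).
The mode of a Gamma(a, b) with a ≥ 1 (shape–rate) is (a−1)/b = 38/7 ≈ 5.429.

λ̂_MAP = 5.429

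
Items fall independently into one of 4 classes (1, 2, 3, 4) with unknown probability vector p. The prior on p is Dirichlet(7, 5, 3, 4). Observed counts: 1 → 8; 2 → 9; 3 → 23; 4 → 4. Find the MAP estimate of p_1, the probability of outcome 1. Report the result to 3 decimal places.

The posterior is Dirichlet(αᵢ + nᵢ) = Dirichlet(15, 14, 26, 8).
For a Dirichlet(a₁,…,a_K) with all aᵢ > 1, the mode has j-th component (aⱼ − 1)/(Σaᵢ − K).
Here Σaᵢ = 63 and K = 4, so p_1 = (15 − 1)/(63 − 4) = 14/59 ≈ 0.237.

MAP estimate: 0.237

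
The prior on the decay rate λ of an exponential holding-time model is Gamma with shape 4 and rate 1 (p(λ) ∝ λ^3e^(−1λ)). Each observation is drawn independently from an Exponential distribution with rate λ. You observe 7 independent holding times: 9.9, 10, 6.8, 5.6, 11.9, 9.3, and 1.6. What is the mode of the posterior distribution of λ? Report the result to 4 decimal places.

The Exponential(rate=λ) likelihood is ∝ λ^n e^(−λΣtᵢ). Here n = 7 and Σtᵢ = 9.9 + 10 + 6.8 + 5.6 + 11.9 + 9.3 + 1.6 = 55.1.
Posterior ∝ λ^3e^(−1λ) · λ^7e^(−55.1λ) = λ^10e^(−56.1λ), i.e. Gamma(11, 56.1).
Mode = (a−1)/b = 10/56.1 ≈ 0.1783.

λ̂_MAP = 0.1783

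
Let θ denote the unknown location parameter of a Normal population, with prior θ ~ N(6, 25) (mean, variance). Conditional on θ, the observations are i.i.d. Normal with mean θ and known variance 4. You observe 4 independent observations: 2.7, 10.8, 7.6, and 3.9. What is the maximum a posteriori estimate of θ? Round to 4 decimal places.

n = 4; x̄ = (2.7 + 10.8 + 7.6 + 3.9)/4 = 25/4 = 6.25.
For a Normal prior and Normal likelihood with known variance, the posterior is Normal; its mode equals its mean, the precision-weighted average.
Prior precision 1/σ₀² = 1/25 = 0.04; data precision n/σ² = 4/4 = 1.
θ̂ = (0.04·6 + 1·6.25) / (0.04 + 1) = 6.49/1.04 = 649/104 ≈ 6.2404.

θ̂_MAP = 6.2404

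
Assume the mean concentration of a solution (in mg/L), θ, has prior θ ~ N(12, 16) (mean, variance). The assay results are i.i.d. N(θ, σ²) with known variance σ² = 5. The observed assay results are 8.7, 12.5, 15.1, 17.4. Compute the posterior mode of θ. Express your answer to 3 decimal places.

n = 4; x̄ = (8.7 + 12.5 + 15.1 + 17.4)/4 = 53.7/4 = 13.425.
For a Normal prior and Normal likelihood with known variance, the posterior is Normal; its mode equals its mean, the precision-weighted average.
Prior precision 1/σ₀² = 1/16 = 0.0625; data precision n/σ² = 4/5 = 0.8.
θ̂ = (0.0625·12 + 0.8·13.425) / (0.0625 + 0.8) = 11.49/0.8625 = 1532/115 ≈ 13.322.

θ̂_MAP = 13.322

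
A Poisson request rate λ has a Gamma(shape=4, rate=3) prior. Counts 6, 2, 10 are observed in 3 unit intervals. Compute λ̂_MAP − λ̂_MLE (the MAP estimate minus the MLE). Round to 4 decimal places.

Σxᵢ = 18. Posterior is Gamma(22, 6); MAP = (22−1)/6 = 21/6 ≈ 3.50000.
MLE = x̄ = 18/3 ≈ 6.00000.
Difference = 21/6 − 18/3 = -5/2 ≈ -2.5000.

MAP − MLE = -2.5000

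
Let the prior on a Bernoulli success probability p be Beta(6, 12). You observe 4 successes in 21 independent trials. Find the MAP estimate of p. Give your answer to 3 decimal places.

p̂_MAP = 0.243

Prior: Beta(6, 12).
Data: 4 successes in 21 trials. The binomial likelihood contributes p^4(1−p)^17, so the posterior is Beta(6+4, 12+17) = Beta(10, 29).
For Beta(a, b) with a, b > 1 the mode is (a−1)/(a+b−2) = 9/37 ≈ 0.243.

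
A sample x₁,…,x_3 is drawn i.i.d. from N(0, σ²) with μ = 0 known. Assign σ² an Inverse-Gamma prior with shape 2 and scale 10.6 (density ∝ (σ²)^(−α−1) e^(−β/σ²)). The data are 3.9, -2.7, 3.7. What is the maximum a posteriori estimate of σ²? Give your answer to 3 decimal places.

σ̂²_MAP = 6.377

Sum of squared deviations about the known mean: SS = (3.9−0)² + (-2.7−0)² + (3.7−0)² = 36.19.
The Normal likelihood contributes (σ²)^(−n/2) exp(−SS/(2σ²)), so the posterior is Inverse-Gamma(α + n/2, β + SS/2) = Inverse-Gamma(3.5, 28.695).
The mode of Inverse-Gamma(a, b) is b/(a+1) = 28.695/4.5 ≈ 6.377.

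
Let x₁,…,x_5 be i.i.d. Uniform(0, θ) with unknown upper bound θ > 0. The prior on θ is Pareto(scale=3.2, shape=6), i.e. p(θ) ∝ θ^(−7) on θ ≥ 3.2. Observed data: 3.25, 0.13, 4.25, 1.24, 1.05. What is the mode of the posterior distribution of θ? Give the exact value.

θ̂_MAP = 4.25

The Uniform(0, θ) likelihood is θ^(−n) for θ ≥ max(xᵢ), zero otherwise. Here max(xᵢ) = 4.25.
Posterior ∝ θ^(−7) · θ^(−5) = θ^(−12) on θ ≥ max(3.2, 4.25) = 4.25.
This density is strictly decreasing in θ, so the posterior mode lies at the lower boundary of the support.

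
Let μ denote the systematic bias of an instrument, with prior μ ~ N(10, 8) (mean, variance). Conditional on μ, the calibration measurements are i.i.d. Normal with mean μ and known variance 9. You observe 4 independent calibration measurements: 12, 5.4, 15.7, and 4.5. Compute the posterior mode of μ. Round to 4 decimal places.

μ̂_MAP = 9.5317

n = 4; x̄ = (12 + 5.4 + 15.7 + 4.5)/4 = 37.6/4 = 9.4.
For a Normal prior and Normal likelihood with known variance, the posterior is Normal; its mode equals its mean, the precision-weighted average.
Prior precision 1/σ₀² = 1/8 = 0.125; data precision n/σ² = 4/9.
μ̂ = (0.125·10 + (4/9)·9.4) / (0.125 + 4/9) = (977/180)/(41/72) = 1954/205 ≈ 9.5317.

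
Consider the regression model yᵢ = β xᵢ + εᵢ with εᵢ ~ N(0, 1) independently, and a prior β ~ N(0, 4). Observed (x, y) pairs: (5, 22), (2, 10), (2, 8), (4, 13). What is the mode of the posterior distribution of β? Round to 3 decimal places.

β̂_MAP = 4.020

log p(β | y) = −Σ(yᵢ − βxᵢ)²/(2·1) − β²/(2·4) + const.
Setting the derivative to zero: Σxᵢ(yᵢ − βxᵢ)/1 − β/4 = 0, so β = Σxᵢyᵢ / (Σxᵢ² + σ²/τ²).
Σxᵢyᵢ = 5·22 + 2·10 + 2·8 + 4·13 = 198; Σxᵢ² = 49; σ²/τ² = 0.25.
β̂_MAP = 198 / (49 + 0.25) = 198/49.25 ≈ 4.020.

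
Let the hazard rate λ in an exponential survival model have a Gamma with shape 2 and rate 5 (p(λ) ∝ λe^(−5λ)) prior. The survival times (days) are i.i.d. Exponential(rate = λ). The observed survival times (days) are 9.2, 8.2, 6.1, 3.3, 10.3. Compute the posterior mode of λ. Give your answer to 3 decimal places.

λ̂_MAP = 0.143

The Exponential(rate=λ) likelihood is ∝ λ^n e^(−λΣtᵢ). Here n = 5 and Σtᵢ = 9.2 + 8.2 + 6.1 + 3.3 + 10.3 = 37.1.
Posterior ∝ λe^(−5λ) · λ^5e^(−37.1λ) = λ^6e^(−42.1λ), i.e. Gamma(7, 42.1).
Mode = (a−1)/b = 6/42.1 ≈ 0.143.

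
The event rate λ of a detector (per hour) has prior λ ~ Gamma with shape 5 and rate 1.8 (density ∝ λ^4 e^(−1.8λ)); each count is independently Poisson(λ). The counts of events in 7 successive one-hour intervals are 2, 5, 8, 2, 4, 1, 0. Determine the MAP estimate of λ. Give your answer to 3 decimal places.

λ̂_MAP = 2.955

Σxᵢ = 2+5+8+2+4+1+0 = 22, with n = 7.
Posterior ∝ λ^4e^(−1.8λ) · λ^22e^(−7λ) = λ^26e^(−8.8λ), i.e. Gamma(shape=27, rate=8.8).
The mode of a Gamma(a, b) with a ≥ 1 (shape–rate) is (a−1)/b = 26/8.8 ≈ 2.955.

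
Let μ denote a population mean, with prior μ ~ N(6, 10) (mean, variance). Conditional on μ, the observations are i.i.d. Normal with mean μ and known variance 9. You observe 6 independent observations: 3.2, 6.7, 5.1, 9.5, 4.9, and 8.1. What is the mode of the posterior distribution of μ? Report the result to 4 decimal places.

μ̂_MAP = 6.2174

n = 6; x̄ = (3.2 + 6.7 + 5.1 + 9.5 + 4.9 + 8.1)/6 = 37.5/6 = 6.25.
For a Normal prior and Normal likelihood with known variance, the posterior is Normal; its mode equals its mean, the precision-weighted average.
Prior precision 1/σ₀² = 1/10 = 0.1; data precision n/σ² = 6/9 = 2/3.
μ̂ = (0.1·6 + (2/3)·6.25) / (0.1 + 2/3) = (143/30)/(23/30) = 143/23 ≈ 6.2174.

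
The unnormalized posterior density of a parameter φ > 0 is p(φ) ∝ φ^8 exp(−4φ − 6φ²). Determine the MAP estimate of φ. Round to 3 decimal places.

φ̂_MAP = 0.667

ℓ'(φ) = 8/φ − 4 − 12φ. Setting this to zero and multiplying by φ: 12φ² + 4φ − 8 = 0.
φ = (−4 + √(4² + 4·12·8)) / (2·12) = (−4 + √400) / 24 = (−4 + 20)/24 = 2/3.
ℓ''(φ) = −8/φ² − 12 < 0, confirming a maximum.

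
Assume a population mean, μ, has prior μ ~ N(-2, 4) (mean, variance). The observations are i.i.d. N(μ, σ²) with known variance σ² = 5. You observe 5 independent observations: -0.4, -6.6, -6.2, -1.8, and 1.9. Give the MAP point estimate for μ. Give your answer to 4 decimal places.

n = 5; x̄ = ((-0.4) + (-6.6) + (-6.2) + (-1.8) + 1.9)/5 = -13.1/5 = -2.62.
For a Normal prior and Normal likelihood with known variance, the posterior is Normal; its mode equals its mean, the precision-weighted average.
Prior precision 1/σ₀² = 1/4 = 0.25; data precision n/σ² = 5/5 = 1.
μ̂ = (0.25·(-2) + 1·(-2.62)) / (0.25 + 1) = (-3.12)/1.25 = -2.4960.

μ̂_MAP = -2.4960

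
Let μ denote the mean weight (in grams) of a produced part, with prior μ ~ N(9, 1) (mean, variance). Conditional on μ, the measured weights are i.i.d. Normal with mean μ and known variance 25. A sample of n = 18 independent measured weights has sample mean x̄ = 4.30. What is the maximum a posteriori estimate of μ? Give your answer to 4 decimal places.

n = 18, x̄ = 4.30.
For a Normal prior and Normal likelihood with known variance, the posterior is Normal; its mode equals its mean, the precision-weighted average.
Prior precision 1/σ₀² = 1/1 = 1; data precision n/σ² = 18/25 = 0.72.
μ̂ = (1·9 + 0.72·4.3) / (1 + 0.72) = 12.096/1.72 = 1512/215 ≈ 7.0326.

μ̂_MAP = 7.0326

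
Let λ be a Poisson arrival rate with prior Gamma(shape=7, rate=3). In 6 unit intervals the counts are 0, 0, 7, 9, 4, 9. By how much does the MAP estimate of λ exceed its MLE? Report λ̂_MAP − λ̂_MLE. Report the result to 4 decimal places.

MAP − MLE = -0.9444

Σxᵢ = 29. Posterior is Gamma(36, 9); MAP = (36−1)/9 = 35/9 ≈ 3.88889.
MLE = x̄ = 29/6 ≈ 4.83333.
Difference = 35/9 − 29/6 = -17/18 ≈ -0.9444.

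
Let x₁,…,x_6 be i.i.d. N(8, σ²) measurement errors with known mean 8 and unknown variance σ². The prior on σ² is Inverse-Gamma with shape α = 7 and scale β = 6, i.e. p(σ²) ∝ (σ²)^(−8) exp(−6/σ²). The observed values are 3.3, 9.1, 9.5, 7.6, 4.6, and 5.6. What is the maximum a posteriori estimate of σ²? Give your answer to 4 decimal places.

Sum of squared deviations about the known mean: SS = (3.3−8)² + (9.1−8)² + (9.5−8)² + (7.6−8)² + (4.6−8)² + (5.6−8)² = 43.03.
The Normal likelihood contributes (σ²)^(−n/2) exp(−SS/(2σ²)), so the posterior is Inverse-Gamma(α + n/2, β + SS/2) = Inverse-Gamma(10, 27.515).
The mode of Inverse-Gamma(a, b) is b/(a+1) = 27.515/11 ≈ 2.5014.

σ̂²_MAP = 2.5014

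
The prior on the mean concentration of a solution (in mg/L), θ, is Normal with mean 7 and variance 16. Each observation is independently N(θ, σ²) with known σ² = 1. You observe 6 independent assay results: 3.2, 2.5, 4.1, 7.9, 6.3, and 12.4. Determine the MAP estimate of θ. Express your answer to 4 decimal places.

n = 6; x̄ = (3.2 + 2.5 + 4.1 + 7.9 + 6.3 + 12.4)/6 = 36.4/6 = 91/15 ≈ 6.0667.
For a Normal prior and Normal likelihood with known variance, the posterior is Normal; its mode equals its mean, the precision-weighted average.
Prior precision 1/σ₀² = 1/16 = 0.0625; data precision n/σ² = 6/1 = 6.
θ̂ = (0.0625·7 + 6·(91/15)) / (0.0625 + 6) = 36.8375/6.0625 = 2947/485 ≈ 6.0763.

θ̂_MAP = 6.0763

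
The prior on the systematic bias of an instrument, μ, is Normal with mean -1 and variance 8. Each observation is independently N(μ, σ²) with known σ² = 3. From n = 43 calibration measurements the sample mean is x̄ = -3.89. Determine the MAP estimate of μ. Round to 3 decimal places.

n = 43, x̄ = -3.89.
For a Normal prior and Normal likelihood with known variance, the posterior is Normal; its mode equals its mean, the precision-weighted average.
Prior precision 1/σ₀² = 1/8 = 0.125; data precision n/σ² = 43/3.
μ̂ = (0.125·(-1) + (43/3)·(-3.89)) / (0.125 + 43/3) = (-33529/600)/(347/24) = -33529/8675 ≈ -3.865.

μ̂_MAP = -3.865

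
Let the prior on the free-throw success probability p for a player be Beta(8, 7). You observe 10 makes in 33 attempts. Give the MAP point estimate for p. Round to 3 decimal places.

p̂_MAP = 0.370

Prior: Beta(8, 7).
Data: 10 successes in 33 trials. The binomial likelihood contributes p^10(1−p)^23, so the posterior is Beta(8+10, 7+23) = Beta(18, 30).
For Beta(a, b) with a, b > 1 the mode is (a−1)/(a+b−2) = 17/46 ≈ 0.370.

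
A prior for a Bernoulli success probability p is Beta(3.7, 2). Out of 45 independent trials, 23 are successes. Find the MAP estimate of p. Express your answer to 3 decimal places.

p̂_MAP = 0.528

Prior: Beta(3.7, 2).
Data: 23 successes in 45 trials. The binomial likelihood contributes p^23(1−p)^22, so the posterior is Beta(3.7+23, 2+22) = Beta(26.7, 24).
For Beta(a, b) with a, b > 1 the mode is (a−1)/(a+b−2) = 25.7/48.7 ≈ 0.528.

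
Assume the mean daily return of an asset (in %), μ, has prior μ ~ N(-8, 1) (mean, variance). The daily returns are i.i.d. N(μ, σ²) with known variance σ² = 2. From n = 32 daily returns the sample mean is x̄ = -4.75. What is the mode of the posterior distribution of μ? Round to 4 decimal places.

n = 32, x̄ = -4.75.
For a Normal prior and Normal likelihood with known variance, the posterior is Normal; its mode equals its mean, the precision-weighted average.
Prior precision 1/σ₀² = 1/1 = 1; data precision n/σ² = 32/2 = 16.
μ̂ = (1·(-8) + 16·(-4.75)) / (1 + 16) = (-84)/17 = -84/17 ≈ -4.9412.

μ̂_MAP = -4.9412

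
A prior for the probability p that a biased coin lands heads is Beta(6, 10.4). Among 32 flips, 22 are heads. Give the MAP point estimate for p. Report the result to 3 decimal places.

p̂_MAP = 0.582

Prior: Beta(6, 10.4).
Data: 22 successes in 32 trials. The binomial likelihood contributes p^22(1−p)^10, so the posterior is Beta(6+22, 10.4+10) = Beta(28, 20.4).
For Beta(a, b) with a, b > 1 the mode is (a−1)/(a+b−2) = 27/46.4 ≈ 0.582.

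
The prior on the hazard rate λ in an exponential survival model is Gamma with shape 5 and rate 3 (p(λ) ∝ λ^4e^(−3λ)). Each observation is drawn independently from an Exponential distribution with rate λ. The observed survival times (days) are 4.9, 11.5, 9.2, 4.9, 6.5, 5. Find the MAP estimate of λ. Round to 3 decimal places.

λ̂_MAP = 0.222

The Exponential(rate=λ) likelihood is ∝ λ^n e^(−λΣtᵢ). Here n = 6 and Σtᵢ = 4.9 + 11.5 + 9.2 + 4.9 + 6.5 + 5 = 42.
Posterior ∝ λ^4e^(−3λ) · λ^6e^(−42λ) = λ^10e^(−45λ), i.e. Gamma(11, 45).
Mode = (a−1)/b = 10/45 ≈ 0.222.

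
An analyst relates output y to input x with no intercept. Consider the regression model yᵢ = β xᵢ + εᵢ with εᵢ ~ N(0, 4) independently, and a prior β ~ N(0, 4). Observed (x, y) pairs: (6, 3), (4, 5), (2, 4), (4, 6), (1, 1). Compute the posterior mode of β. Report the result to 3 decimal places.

β̂_MAP = 0.959

log p(β | y) = −Σ(yᵢ − βxᵢ)²/(2·4) − β²/(2·4) + const.
Setting the derivative to zero: Σxᵢ(yᵢ − βxᵢ)/4 − β/4 = 0, so β = Σxᵢyᵢ / (Σxᵢ² + σ²/τ²).
Σxᵢyᵢ = 6·3 + 4·5 + 2·4 + 4·6 + 1·1 = 71; Σxᵢ² = 73; σ²/τ² = 1.
β̂_MAP = 71 / (73 + 1) = 71/74 ≈ 0.959.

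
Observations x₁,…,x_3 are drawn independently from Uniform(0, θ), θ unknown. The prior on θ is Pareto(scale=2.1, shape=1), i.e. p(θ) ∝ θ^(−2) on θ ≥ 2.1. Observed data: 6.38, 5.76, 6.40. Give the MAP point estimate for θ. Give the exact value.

θ̂_MAP = 6.40

The Uniform(0, θ) likelihood is θ^(−n) for θ ≥ max(xᵢ), zero otherwise. Here max(xᵢ) = 6.40.
Posterior ∝ θ^(−2) · θ^(−3) = θ^(−5) on θ ≥ max(2.1, 6.40) = 6.40.
This density is strictly decreasing in θ, so the posterior mode lies at the lower boundary of the support.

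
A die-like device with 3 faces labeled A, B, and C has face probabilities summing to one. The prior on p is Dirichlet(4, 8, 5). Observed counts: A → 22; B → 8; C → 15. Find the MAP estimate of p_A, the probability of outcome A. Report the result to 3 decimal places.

The posterior is Dirichlet(αᵢ + nᵢ) = Dirichlet(26, 16, 20).
For a Dirichlet(a₁,…,a_K) with all aᵢ > 1, the mode has j-th component (aⱼ − 1)/(Σaᵢ − K).
Here Σaᵢ = 62 and K = 3, so p_A = (26 − 1)/(62 − 3) = 25/59 ≈ 0.424.

MAP estimate of p_A = 0.424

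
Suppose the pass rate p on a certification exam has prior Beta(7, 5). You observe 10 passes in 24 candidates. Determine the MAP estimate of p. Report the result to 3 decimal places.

Prior: Beta(7, 5).
Data: 10 successes in 24 trials. The binomial likelihood contributes p^10(1−p)^14, so the posterior is Beta(7+10, 5+14) = Beta(17, 19).
For Beta(a, b) with a, b > 1 the mode is (a−1)/(a+b−2) = 16/34 ≈ 0.471.

p̂_MAP = 0.471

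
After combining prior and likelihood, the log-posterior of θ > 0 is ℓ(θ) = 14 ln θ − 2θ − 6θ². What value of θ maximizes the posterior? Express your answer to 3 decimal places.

ℓ'(θ) = 14/θ − 2 − 12θ. Setting this to zero and multiplying by θ: 12θ² + 2θ − 14 = 0.
θ = (−2 + √(2² + 4·12·14)) / (2·12) = (−2 + √676) / 24 = (−2 + 26)/24 = 1.
ℓ''(θ) = −14/θ² − 12 < 0, confirming a maximum.

θ̂_MAP = 1.000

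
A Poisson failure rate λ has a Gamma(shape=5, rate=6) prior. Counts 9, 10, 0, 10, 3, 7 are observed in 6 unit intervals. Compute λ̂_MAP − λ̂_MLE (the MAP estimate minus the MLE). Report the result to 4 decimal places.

MAP − MLE = -2.9167

Σxᵢ = 39. Posterior is Gamma(44, 12); MAP = (44−1)/12 = 43/12 ≈ 3.58333.
MLE = x̄ = 39/6 ≈ 6.50000.
Difference = 43/12 − 39/6 = -35/12 ≈ -2.9167.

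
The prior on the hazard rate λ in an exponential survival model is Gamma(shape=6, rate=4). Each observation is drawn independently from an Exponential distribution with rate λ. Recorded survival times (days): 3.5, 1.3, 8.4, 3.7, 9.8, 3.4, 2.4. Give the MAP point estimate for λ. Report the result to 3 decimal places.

λ̂_MAP = 0.329

The Exponential(rate=λ) likelihood is ∝ λ^n e^(−λΣtᵢ). Here n = 7 and Σtᵢ = 3.5 + 1.3 + 8.4 + 3.7 + 9.8 + 3.4 + 2.4 = 32.5.
Posterior ∝ λ^5e^(−4λ) · λ^7e^(−32.5λ) = λ^12e^(−36.5λ), i.e. Gamma(13, 36.5).
Mode = (a−1)/b = 12/36.5 ≈ 0.329.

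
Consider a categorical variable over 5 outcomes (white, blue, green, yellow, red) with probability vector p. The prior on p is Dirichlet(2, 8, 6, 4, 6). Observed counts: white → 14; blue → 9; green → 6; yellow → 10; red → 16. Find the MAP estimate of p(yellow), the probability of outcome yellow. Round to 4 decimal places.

The posterior is Dirichlet(αᵢ + nᵢ) = Dirichlet(16, 17, 12, 14, 22).
For a Dirichlet(a₁,…,a_K) with all aᵢ > 1, the mode has j-th component (aⱼ − 1)/(Σaᵢ − K).
Here Σaᵢ = 81 and K = 5, so p(yellow) = (14 − 1)/(81 − 5) = 13/76 ≈ 0.1711.

MAP estimate of p(yellow) = 0.1711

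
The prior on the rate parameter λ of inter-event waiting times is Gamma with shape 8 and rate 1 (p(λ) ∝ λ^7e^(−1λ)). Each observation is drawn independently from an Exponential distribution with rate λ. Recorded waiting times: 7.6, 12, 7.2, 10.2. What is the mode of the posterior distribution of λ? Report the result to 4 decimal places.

λ̂_MAP = 0.2895

The Exponential(rate=λ) likelihood is ∝ λ^n e^(−λΣtᵢ). Here n = 4 and Σtᵢ = 7.6 + 12 + 7.2 + 10.2 = 37.
Posterior ∝ λ^7e^(−1λ) · λ^4e^(−37λ) = λ^11e^(−38λ), i.e. Gamma(12, 38).
Mode = (a−1)/b = 11/38 ≈ 0.2895.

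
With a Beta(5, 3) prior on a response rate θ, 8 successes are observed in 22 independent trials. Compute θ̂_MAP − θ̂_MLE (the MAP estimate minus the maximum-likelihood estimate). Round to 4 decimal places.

MAP − MLE = 0.0649

Posterior is Beta(13, 17); MAP = (13−1)/(30−2) = 12/28 ≈ 0.42857.
MLE ignores the prior: θ̂_MLE = k/n = 8/22 ≈ 0.36364.
Difference = 12/28 − 8/22 = 5/77 ≈ 0.0649.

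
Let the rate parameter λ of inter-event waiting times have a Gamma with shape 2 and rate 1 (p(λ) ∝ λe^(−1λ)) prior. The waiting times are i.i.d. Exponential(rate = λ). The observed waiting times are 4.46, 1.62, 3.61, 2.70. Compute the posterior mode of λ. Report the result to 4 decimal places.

λ̂_MAP = 0.3734

The Exponential(rate=λ) likelihood is ∝ λ^n e^(−λΣtᵢ). Here n = 4 and Σtᵢ = 4.46 + 1.62 + 3.61 + 2.70 = 12.39.
Posterior ∝ λe^(−1λ) · λ^4e^(−12.39λ) = λ^5e^(−13.39λ), i.e. Gamma(6, 13.39).
Mode = (a−1)/b = 5/13.39 ≈ 0.3734.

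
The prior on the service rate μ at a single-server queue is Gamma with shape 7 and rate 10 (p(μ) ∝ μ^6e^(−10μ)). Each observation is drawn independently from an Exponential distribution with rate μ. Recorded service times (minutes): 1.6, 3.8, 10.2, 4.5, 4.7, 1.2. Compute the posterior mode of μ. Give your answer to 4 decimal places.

The Exponential(rate=μ) likelihood is ∝ μ^n e^(−μΣtᵢ). Here n = 6 and Σtᵢ = 1.6 + 3.8 + 10.2 + 4.5 + 4.7 + 1.2 = 26.
Posterior ∝ μ^6e^(−10μ) · μ^6e^(−26μ) = μ^12e^(−36μ), i.e. Gamma(13, 36).
Mode = (a−1)/b = 12/36 ≈ 0.3333.

μ̂_MAP = 0.3333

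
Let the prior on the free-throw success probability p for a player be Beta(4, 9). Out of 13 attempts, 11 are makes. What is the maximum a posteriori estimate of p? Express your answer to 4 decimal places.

p̂_MAP = 0.5833

Prior: Beta(4, 9).
Data: 11 successes in 13 trials. The binomial likelihood contributes p^11(1−p)^2, so the posterior is Beta(4+11, 9+2) = Beta(15, 11).
For Beta(a, b) with a, b > 1 the mode is (a−1)/(a+b−2) = 14/24 ≈ 0.5833.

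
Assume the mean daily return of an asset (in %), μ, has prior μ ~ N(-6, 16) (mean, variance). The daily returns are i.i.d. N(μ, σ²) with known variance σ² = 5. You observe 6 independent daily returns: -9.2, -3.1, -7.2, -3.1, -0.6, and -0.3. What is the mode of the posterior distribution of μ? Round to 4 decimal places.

μ̂_MAP = -4.0198

n = 6; x̄ = ((-9.2) + (-3.1) + (-7.2) + (-3.1) + (-0.6) + (-0.3))/6 = -23.5/6 = -47/12 ≈ -3.9167.
For a Normal prior and Normal likelihood with known variance, the posterior is Normal; its mode equals its mean, the precision-weighted average.
Prior precision 1/σ₀² = 1/16 = 0.0625; data precision n/σ² = 6/5 = 1.2.
μ̂ = (0.0625·(-6) + 1.2·(-47/12)) / (0.0625 + 1.2) = (-5.075)/1.2625 = -406/101 ≈ -4.0198.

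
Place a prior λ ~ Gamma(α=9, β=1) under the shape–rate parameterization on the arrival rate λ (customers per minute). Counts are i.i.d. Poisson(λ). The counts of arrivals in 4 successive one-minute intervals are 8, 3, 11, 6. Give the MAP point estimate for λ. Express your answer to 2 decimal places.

Σxᵢ = 8+3+11+6 = 28, with n = 4.
Posterior ∝ λ^8e^(−1λ) · λ^28e^(−4λ) = λ^36e^(−5λ), i.e. Gamma(shape=37, rate=5).
The mode of a Gamma(a, b) with a ≥ 1 (shape–rate) is (a−1)/b = 36/5 ≈ 7.20.

λ̂_MAP = 7.20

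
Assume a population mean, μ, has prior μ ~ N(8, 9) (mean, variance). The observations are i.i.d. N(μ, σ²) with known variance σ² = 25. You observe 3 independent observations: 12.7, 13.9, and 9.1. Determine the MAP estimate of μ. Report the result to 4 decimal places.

n = 3; x̄ = (12.7 + 13.9 + 9.1)/3 = 35.7/3 = 11.9.
For a Normal prior and Normal likelihood with known variance, the posterior is Normal; its mode equals its mean, the precision-weighted average.
Prior precision 1/σ₀² = 1/9; data precision n/σ² = 3/25 = 0.12.
μ̂ = ((1/9)·8 + 0.12·11.9) / (1/9 + 0.12) = (5213/2250)/(52/225) = 10.0250.

μ̂_MAP = 10.0250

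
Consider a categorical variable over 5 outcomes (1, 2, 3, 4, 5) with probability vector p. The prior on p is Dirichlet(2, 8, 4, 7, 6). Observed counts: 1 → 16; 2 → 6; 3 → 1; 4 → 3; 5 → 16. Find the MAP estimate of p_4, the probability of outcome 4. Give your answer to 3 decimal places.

The posterior is Dirichlet(αᵢ + nᵢ) = Dirichlet(18, 14, 5, 10, 22).
For a Dirichlet(a₁,…,a_K) with all aᵢ > 1, the mode has j-th component (aⱼ − 1)/(Σaᵢ − K).
Here Σaᵢ = 69 and K = 5, so p_4 = (10 − 1)/(69 − 5) = 9/64 ≈ 0.141.

MAP estimate: 0.141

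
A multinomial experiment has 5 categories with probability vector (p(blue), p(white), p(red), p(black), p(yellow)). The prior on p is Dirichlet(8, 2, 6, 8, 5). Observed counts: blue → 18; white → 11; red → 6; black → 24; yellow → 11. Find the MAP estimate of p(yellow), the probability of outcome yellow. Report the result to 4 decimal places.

The posterior is Dirichlet(αᵢ + nᵢ) = Dirichlet(26, 13, 12, 32, 16).
For a Dirichlet(a₁,…,a_K) with all aᵢ > 1, the mode has j-th component (aⱼ − 1)/(Σaᵢ − K).
Here Σaᵢ = 99 and K = 5, so p(yellow) = (16 − 1)/(99 − 5) = 15/94 ≈ 0.1596.

MAP estimate of p(yellow) = 0.1596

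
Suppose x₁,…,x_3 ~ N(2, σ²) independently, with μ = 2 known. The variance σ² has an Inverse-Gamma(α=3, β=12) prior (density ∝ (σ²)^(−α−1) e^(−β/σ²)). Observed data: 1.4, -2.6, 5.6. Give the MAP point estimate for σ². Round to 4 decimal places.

σ̂²_MAP = 5.3164

Sum of squared deviations about the known mean: SS = (1.4−2)² + (-2.6−2)² + (5.6−2)² = 34.48.
The Normal likelihood contributes (σ²)^(−n/2) exp(−SS/(2σ²)), so the posterior is Inverse-Gamma(α + n/2, β + SS/2) = Inverse-Gamma(4.5, 29.24).
The mode of Inverse-Gamma(a, b) is b/(a+1) = 29.24/5.5 ≈ 5.3164.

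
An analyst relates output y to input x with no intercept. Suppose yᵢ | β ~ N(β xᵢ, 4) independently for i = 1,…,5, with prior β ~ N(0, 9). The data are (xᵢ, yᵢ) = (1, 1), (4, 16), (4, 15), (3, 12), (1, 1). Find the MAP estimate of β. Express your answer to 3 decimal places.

log p(β | y) = −Σ(yᵢ − βxᵢ)²/(2·4) − β²/(2·9) + const.
Setting the derivative to zero: Σxᵢ(yᵢ − βxᵢ)/4 − β/9 = 0, so β = Σxᵢyᵢ / (Σxᵢ² + σ²/τ²).
Σxᵢyᵢ = 1·1 + 4·16 + 4·15 + 3·12 + 1·1 = 162; Σxᵢ² = 43; σ²/τ² = 4/9.
β̂_MAP = 162 / (43 + 4/9) = 162/(391/9) = 1458/391 ≈ 3.729.

β̂_MAP = 3.729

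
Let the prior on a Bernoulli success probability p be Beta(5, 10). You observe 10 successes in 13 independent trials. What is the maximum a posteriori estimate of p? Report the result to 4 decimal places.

p̂_MAP = 0.5385

Prior: Beta(5, 10).
Data: 10 successes in 13 trials. The binomial likelihood contributes p^10(1−p)^3, so the posterior is Beta(5+10, 10+3) = Beta(15, 13).
For Beta(a, b) with a, b > 1 the mode is (a−1)/(a+b−2) = 14/26 ≈ 0.5385.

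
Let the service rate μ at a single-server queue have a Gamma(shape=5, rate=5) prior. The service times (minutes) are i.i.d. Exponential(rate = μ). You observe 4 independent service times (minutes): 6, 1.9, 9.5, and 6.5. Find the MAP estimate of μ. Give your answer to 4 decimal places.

μ̂_MAP = 0.2768

The Exponential(rate=μ) likelihood is ∝ μ^n e^(−μΣtᵢ). Here n = 4 and Σtᵢ = 6 + 1.9 + 9.5 + 6.5 = 23.9.
Posterior ∝ μ^4e^(−5μ) · μ^4e^(−23.9μ) = μ^8e^(−28.9μ), i.e. Gamma(9, 28.9).
Mode = (a−1)/b = 8/28.9 ≈ 0.2768.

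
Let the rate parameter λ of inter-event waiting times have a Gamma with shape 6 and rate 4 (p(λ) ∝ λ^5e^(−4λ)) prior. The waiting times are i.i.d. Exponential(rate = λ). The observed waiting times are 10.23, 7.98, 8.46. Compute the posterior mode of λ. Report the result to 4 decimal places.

λ̂_MAP = 0.2608

The Exponential(rate=λ) likelihood is ∝ λ^n e^(−λΣtᵢ). Here n = 3 and Σtᵢ = 10.23 + 7.98 + 8.46 = 26.67.
Posterior ∝ λ^5e^(−4λ) · λ^3e^(−26.67λ) = λ^8e^(−30.67λ), i.e. Gamma(9, 30.67).
Mode = (a−1)/b = 8/30.67 ≈ 0.2608.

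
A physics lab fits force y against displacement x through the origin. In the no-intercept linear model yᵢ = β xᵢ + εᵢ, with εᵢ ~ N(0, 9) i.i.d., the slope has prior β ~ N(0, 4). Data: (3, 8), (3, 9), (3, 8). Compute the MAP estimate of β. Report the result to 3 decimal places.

β̂_MAP = 2.564

log p(β | y) = −Σ(yᵢ − βxᵢ)²/(2·9) − β²/(2·4) + const.
Setting the derivative to zero: Σxᵢ(yᵢ − βxᵢ)/9 − β/4 = 0, so β = Σxᵢyᵢ / (Σxᵢ² + σ²/τ²).
Σxᵢyᵢ = 3·8 + 3·9 + 3·8 = 75; Σxᵢ² = 27; σ²/τ² = 2.25.
β̂_MAP = 75 / (27 + 2.25) = 75/29.25 ≈ 2.564.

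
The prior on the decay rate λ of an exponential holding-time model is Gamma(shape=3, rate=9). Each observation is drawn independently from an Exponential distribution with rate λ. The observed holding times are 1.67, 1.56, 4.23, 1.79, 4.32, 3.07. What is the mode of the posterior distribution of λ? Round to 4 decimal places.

The Exponential(rate=λ) likelihood is ∝ λ^n e^(−λΣtᵢ). Here n = 6 and Σtᵢ = 1.67 + 1.56 + 4.23 + 1.79 + 4.32 + 3.07 = 16.64.
Posterior ∝ λ^2e^(−9λ) · λ^6e^(−16.64λ) = λ^8e^(−25.64λ), i.e. Gamma(9, 25.64).
Mode = (a−1)/b = 8/25.64 ≈ 0.3120.

λ̂_MAP = 0.3120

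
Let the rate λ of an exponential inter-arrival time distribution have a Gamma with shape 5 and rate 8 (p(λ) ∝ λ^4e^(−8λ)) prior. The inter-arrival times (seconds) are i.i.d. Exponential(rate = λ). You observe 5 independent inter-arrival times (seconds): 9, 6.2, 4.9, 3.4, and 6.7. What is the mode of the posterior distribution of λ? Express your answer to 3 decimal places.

λ̂_MAP = 0.236

The Exponential(rate=λ) likelihood is ∝ λ^n e^(−λΣtᵢ). Here n = 5 and Σtᵢ = 9 + 6.2 + 4.9 + 3.4 + 6.7 = 30.2.
Posterior ∝ λ^4e^(−8λ) · λ^5e^(−30.2λ) = λ^9e^(−38.2λ), i.e. Gamma(10, 38.2).
Mode = (a−1)/b = 9/38.2 ≈ 0.236.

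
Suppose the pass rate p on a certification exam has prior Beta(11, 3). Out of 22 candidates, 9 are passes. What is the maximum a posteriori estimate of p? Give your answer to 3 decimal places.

p̂_MAP = 0.559

Prior: Beta(11, 3).
Data: 9 successes in 22 trials. The binomial likelihood contributes p^9(1−p)^13, so the posterior is Beta(11+9, 3+13) = Beta(20, 16).
For Beta(a, b) with a, b > 1 the mode is (a−1)/(a+b−2) = 19/34 ≈ 0.559.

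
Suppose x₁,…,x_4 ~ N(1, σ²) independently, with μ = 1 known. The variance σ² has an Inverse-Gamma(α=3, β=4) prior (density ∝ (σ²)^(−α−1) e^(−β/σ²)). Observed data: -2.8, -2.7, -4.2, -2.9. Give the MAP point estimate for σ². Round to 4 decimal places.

Sum of squared deviations about the known mean: SS = (-2.8−1)² + (-2.7−1)² + (-4.2−1)² + (-2.9−1)² = 70.38.
The Normal likelihood contributes (σ²)^(−n/2) exp(−SS/(2σ²)), so the posterior is Inverse-Gamma(α + n/2, β + SS/2) = Inverse-Gamma(5, 39.19).
The mode of Inverse-Gamma(a, b) is b/(a+1) = 39.19/6 ≈ 6.5317.

σ̂²_MAP = 6.5317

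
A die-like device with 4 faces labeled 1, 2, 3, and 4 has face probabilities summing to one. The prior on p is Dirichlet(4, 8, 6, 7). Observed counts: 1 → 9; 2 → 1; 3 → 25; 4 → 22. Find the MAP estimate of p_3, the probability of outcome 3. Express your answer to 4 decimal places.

The posterior is Dirichlet(αᵢ + nᵢ) = Dirichlet(13, 9, 31, 29).
For a Dirichlet(a₁,…,a_K) with all aᵢ > 1, the mode has j-th component (aⱼ − 1)/(Σaᵢ − K).
Here Σaᵢ = 82 and K = 4, so p_3 = (31 − 1)/(82 − 4) = 30/78 ≈ 0.3846.

MAP estimate: 0.3846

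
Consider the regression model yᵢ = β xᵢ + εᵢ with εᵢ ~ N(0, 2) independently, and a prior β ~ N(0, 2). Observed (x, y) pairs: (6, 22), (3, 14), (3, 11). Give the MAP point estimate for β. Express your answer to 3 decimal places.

log p(β | y) = −Σ(yᵢ − βxᵢ)²/(2·2) − β²/(2·2) + const.
Setting the derivative to zero: Σxᵢ(yᵢ − βxᵢ)/2 − β/2 = 0, so β = Σxᵢyᵢ / (Σxᵢ² + σ²/τ²).
Σxᵢyᵢ = 6·22 + 3·14 + 3·11 = 207; Σxᵢ² = 54; σ²/τ² = 1.
β̂_MAP = 207 / (54 + 1) = 207/55 ≈ 3.764.

β̂_MAP = 3.764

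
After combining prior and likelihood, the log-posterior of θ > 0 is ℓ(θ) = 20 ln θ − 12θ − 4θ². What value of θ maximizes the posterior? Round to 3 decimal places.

ℓ'(θ) = 20/θ − 12 − 8θ. Setting this to zero and multiplying by θ: 8θ² + 12θ − 20 = 0.
θ = (−12 + √(12² + 4·8·20)) / (2·8) = (−12 + √784) / 16 = (−12 + 28)/16 = 1.
ℓ''(θ) = −20/θ² − 8 < 0, confirming a maximum.

θ̂_MAP = 1.000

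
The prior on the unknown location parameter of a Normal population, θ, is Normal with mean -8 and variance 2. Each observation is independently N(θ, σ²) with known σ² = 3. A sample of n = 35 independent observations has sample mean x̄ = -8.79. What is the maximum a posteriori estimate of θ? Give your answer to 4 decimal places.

θ̂_MAP = -8.7575

n = 35, x̄ = -8.79.
For a Normal prior and Normal likelihood with known variance, the posterior is Normal; its mode equals its mean, the precision-weighted average.
Prior precision 1/σ₀² = 1/2 = 0.5; data precision n/σ² = 35/3.
θ̂ = (0.5·(-8) + (35/3)·(-8.79)) / (0.5 + 35/3) = (-106.55)/(73/6) = -6393/730 ≈ -8.7575.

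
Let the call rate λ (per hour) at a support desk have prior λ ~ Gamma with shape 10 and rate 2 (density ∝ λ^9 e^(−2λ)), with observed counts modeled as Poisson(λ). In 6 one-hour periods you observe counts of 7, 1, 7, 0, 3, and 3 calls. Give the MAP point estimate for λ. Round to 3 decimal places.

λ̂_MAP = 3.750

Σxᵢ = 7+1+7+0+3+3 = 21, with n = 6.
Posterior ∝ λ^9e^(−2λ) · λ^21e^(−6λ) = λ^30e^(−8λ), i.e. Gamma(shape=31, rate=8).
The mode of a Gamma(a, b) with a ≥ 1 (shape–rate) is (a−1)/b = 30/8 ≈ 3.750.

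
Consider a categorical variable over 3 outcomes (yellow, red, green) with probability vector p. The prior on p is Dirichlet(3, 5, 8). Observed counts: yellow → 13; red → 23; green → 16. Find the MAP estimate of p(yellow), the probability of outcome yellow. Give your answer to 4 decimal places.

MAP estimate of p(yellow) = 0.2308

The posterior is Dirichlet(αᵢ + nᵢ) = Dirichlet(16, 28, 24).
For a Dirichlet(a₁,…,a_K) with all aᵢ > 1, the mode has j-th component (aⱼ − 1)/(Σaᵢ − K).
Here Σaᵢ = 68 and K = 3, so p(yellow) = (16 − 1)/(68 − 3) = 15/65 ≈ 0.2308.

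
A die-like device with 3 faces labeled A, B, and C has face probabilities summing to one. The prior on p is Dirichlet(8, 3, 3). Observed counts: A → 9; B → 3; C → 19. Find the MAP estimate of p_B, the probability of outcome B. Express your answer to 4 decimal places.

The posterior is Dirichlet(αᵢ + nᵢ) = Dirichlet(17, 6, 22).
For a Dirichlet(a₁,…,a_K) with all aᵢ > 1, the mode has j-th component (aⱼ − 1)/(Σaᵢ − K).
Here Σaᵢ = 45 and K = 3, so p_B = (6 − 1)/(45 − 3) = 5/42 ≈ 0.1190.

MAP estimate of p_B = 0.1190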